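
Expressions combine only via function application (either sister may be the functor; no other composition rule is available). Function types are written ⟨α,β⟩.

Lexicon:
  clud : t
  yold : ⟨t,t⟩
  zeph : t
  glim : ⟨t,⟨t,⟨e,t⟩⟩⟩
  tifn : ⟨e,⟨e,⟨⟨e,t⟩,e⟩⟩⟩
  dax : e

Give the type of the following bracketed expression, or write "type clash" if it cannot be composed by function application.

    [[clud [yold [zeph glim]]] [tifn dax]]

type clash

[zeph glim]: functor glim : ⟨t,⟨t,⟨e,t⟩⟩⟩, argument zeph : t; result ⟨t,⟨e,t⟩⟩.
[yold [zeph glim]]: ⟨t,t⟩ with ⟨t,⟨e,t⟩⟩ — neither is a function whose domain matches the other; composition fails here.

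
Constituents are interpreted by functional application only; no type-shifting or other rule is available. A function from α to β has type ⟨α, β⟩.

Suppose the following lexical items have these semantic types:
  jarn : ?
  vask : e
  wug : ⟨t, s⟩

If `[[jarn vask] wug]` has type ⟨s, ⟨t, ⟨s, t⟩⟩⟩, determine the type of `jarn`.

At [[jarn vask] wug] (required: ⟨s, ⟨t, ⟨s, t⟩⟩⟩): wug is ⟨t, s⟩, which is not a function with range ⟨s, ⟨t, ⟨s, t⟩⟩⟩; hence [jarn vask] is the functor — type ⟨⟨t, s⟩, ⟨s, ⟨t, ⟨s, t⟩⟩⟩⟩.
At [jarn vask] (required: ⟨⟨t, s⟩, ⟨s, ⟨t, ⟨s, t⟩⟩⟩⟩): vask is e, which is not a function with range ⟨⟨t, s⟩, ⟨s, ⟨t, ⟨s, t⟩⟩⟩⟩; hence jarn is the functor — type ⟨e, ⟨⟨t, s⟩, ⟨s, ⟨t, ⟨s, t⟩⟩⟩⟩⟩.

⟨e, ⟨⟨t, s⟩, ⟨s, ⟨t, ⟨s, t⟩⟩⟩⟩⟩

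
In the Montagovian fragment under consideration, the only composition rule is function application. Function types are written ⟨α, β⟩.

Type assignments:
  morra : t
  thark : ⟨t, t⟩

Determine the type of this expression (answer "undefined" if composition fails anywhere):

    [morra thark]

t

[morra thark]: thark is ⟨t, t⟩, morra is t; result t.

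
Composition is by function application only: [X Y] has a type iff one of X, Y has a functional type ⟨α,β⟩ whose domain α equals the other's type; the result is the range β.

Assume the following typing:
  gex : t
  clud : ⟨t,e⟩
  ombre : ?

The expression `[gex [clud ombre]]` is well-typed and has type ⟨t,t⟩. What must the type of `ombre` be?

⟨⟨t,e⟩,⟨t,⟨t,t⟩⟩⟩

At [gex [clud ombre]] (required: ⟨t,t⟩): gex is t, which is not a function with range ⟨t,t⟩; hence [clud ombre] is the functor — type ⟨t,⟨t,t⟩⟩.
At [clud ombre] (required: ⟨t,⟨t,t⟩⟩): clud is ⟨t,e⟩, which is not a function with range ⟨t,⟨t,t⟩⟩; hence ombre is the functor — type ⟨⟨t,e⟩,⟨t,⟨t,t⟩⟩⟩.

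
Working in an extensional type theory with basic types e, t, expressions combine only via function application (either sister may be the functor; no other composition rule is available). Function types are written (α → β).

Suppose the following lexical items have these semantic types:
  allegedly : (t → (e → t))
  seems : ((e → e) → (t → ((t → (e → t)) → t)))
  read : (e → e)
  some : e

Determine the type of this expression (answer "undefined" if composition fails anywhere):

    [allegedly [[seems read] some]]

undefined

[seems read] — seems of type ((e → e) → (t → ((t → (e → t)) → t))) combines with read of type (e → e): type (t → ((t → (e → t)) → t)).
[[seems read] some]: (t → ((t → (e → t)) → t)) and e cannot combine by function application — type clash.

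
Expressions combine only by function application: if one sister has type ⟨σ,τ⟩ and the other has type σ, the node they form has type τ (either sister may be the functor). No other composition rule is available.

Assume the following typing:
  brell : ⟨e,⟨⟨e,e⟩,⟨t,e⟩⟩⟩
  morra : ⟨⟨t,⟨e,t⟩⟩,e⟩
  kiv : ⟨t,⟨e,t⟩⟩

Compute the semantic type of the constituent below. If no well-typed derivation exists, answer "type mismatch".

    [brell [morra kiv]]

[morra kiv]: functor morra : ⟨⟨t,⟨e,t⟩⟩,e⟩, argument kiv : ⟨t,⟨e,t⟩⟩; result e.
[brell [morra kiv]]: functor brell : ⟨e,⟨⟨e,e⟩,⟨t,e⟩⟩⟩, argument [morra kiv] : e; result ⟨⟨e,e⟩,⟨t,e⟩⟩.

⟨⟨e,e⟩,⟨t,e⟩⟩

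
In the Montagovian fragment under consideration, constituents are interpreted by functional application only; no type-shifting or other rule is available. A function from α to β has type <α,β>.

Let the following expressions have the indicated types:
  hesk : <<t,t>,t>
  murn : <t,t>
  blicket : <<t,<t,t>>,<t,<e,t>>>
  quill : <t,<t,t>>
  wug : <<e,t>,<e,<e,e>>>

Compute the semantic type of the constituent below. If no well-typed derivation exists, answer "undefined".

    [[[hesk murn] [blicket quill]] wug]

<e,<e,e>>

[hesk murn] — hesk of type <<t,t>,t> combines with murn of type <t,t>: type t.
[blicket quill] — blicket of type <<t,<t,t>>,<t,<e,t>>> combines with quill of type <t,<t,t>>: type <t,<e,t>>.
[[hesk murn] [blicket quill]] — [blicket quill] of type <t,<e,t>> combines with [hesk murn] of type t: type <e,t>.
[[[hesk murn] [blicket quill]] wug] — wug of type <<e,t>,<e,<e,e>>> combines with [[hesk murn] [blicket quill]] of type <e,t>: type <e,<e,e>>.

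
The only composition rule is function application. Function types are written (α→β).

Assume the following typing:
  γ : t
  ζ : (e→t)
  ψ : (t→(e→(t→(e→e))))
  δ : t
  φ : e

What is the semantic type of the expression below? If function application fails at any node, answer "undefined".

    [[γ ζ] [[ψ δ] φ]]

undefined

[γ ζ]: t and (e→t) cannot combine by function application — type clash.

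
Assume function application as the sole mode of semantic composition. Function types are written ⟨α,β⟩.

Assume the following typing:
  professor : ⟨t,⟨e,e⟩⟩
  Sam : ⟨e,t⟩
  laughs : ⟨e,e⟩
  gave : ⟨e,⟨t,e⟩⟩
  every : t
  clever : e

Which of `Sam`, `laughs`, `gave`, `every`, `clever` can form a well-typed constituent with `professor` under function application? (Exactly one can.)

every

Sam : ⟨e,t⟩ — does not combine with professor.
laughs : ⟨e,e⟩ — does not combine with professor.
gave : ⟨e,⟨t,e⟩⟩ — does not combine with professor.
every — combines: professor : ⟨t,⟨e,e⟩⟩ takes every : t as argument, giving ⟨e,e⟩.
clever : e — does not combine with professor.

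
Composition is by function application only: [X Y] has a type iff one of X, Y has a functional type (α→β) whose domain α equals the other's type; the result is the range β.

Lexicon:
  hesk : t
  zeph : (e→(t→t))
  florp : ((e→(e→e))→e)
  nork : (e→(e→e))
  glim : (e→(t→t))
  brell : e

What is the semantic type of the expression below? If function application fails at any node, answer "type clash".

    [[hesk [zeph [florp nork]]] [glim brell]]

[florp nork]: ((e→(e→e))→e) applied to (e→(e→e)) yields e.
[zeph [florp nork]]: (e→(t→t)) applied to e yields (t→t).
[hesk [zeph [florp nork]]]: (t→t) applied to t yields t.
[glim brell]: (e→(t→t)) applied to e yields (t→t).
[[hesk [zeph [florp nork]]] [glim brell]]: (t→t) applied to t yields t.

t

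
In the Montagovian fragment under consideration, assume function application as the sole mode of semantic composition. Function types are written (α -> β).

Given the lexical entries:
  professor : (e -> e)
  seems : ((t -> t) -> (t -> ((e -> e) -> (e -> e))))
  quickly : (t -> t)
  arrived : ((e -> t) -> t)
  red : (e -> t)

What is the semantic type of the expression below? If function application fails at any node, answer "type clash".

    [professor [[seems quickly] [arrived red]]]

[seems quickly]: ((t -> t) -> (t -> ((e -> e) -> (e -> e)))) applied to (t -> t) yields (t -> ((e -> e) -> (e -> e))).
[arrived red]: ((e -> t) -> t) applied to (e -> t) yields t.
[[seems quickly] [arrived red]]: (t -> ((e -> e) -> (e -> e))) applied to t yields ((e -> e) -> (e -> e)).
[professor [[seems quickly] [arrived red]]]: ((e -> e) -> (e -> e)) applied to (e -> e) yields (e -> e).

(e -> e)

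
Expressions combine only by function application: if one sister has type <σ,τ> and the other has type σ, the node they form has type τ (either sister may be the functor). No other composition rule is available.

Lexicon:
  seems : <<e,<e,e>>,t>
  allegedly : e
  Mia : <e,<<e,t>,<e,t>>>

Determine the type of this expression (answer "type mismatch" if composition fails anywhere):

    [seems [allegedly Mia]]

[allegedly Mia] — Mia of type <e,<<e,t>,<e,t>>> combines with allegedly of type e: type <<e,t>,<e,t>>.
[seems [allegedly Mia]]: <<e,<e,e>>,t> and <<e,t>,<e,t>> cannot combine by function application — type clash.

type mismatch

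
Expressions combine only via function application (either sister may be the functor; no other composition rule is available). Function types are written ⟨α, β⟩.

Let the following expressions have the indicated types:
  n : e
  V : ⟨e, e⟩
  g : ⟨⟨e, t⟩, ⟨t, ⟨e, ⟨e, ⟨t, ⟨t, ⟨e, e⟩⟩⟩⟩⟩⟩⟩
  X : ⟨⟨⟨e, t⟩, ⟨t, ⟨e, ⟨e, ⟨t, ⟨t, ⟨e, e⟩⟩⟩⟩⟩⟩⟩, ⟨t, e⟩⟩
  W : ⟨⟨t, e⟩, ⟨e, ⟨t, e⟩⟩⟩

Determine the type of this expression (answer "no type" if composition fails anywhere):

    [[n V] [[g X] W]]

[n V]: functor V : ⟨e, e⟩, argument n : e; result e.
[g X]: functor X : ⟨⟨⟨e, t⟩, ⟨t, ⟨e, ⟨e, ⟨t, ⟨t, ⟨e, e⟩⟩⟩⟩⟩⟩⟩, ⟨t, e⟩⟩, argument g : ⟨⟨e, t⟩, ⟨t, ⟨e, ⟨e, ⟨t, ⟨t, ⟨e, e⟩⟩⟩⟩⟩⟩⟩; result ⟨t, e⟩.
[[g X] W]: functor W : ⟨⟨t, e⟩, ⟨e, ⟨t, e⟩⟩⟩, argument [g X] : ⟨t, e⟩; result ⟨e, ⟨t, e⟩⟩.
[[n V] [[g X] W]]: functor [[g X] W] : ⟨e, ⟨t, e⟩⟩, argument [n V] : e; result ⟨t, e⟩.

⟨t, e⟩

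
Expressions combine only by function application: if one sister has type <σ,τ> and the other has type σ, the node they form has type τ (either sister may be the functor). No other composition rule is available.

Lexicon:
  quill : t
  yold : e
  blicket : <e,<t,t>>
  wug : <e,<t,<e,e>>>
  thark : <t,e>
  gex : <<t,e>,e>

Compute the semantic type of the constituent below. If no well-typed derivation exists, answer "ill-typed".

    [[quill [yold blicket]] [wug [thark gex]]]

At [yold blicket], blicket : <e,<t,t>> takes yold : e, giving <t,t>.
At [quill [yold blicket]], [yold blicket] : <t,t> takes quill : t, giving t.
At [thark gex], gex : <<t,e>,e> takes thark : <t,e>, giving e.
At [wug [thark gex]], wug : <e,<t,<e,e>>> takes [thark gex] : e, giving <t,<e,e>>.
At [[quill [yold blicket]] [wug [thark gex]]], [wug [thark gex]] : <t,<e,e>> takes [quill [yold blicket]] : t, giving <e,e>.

<e,e>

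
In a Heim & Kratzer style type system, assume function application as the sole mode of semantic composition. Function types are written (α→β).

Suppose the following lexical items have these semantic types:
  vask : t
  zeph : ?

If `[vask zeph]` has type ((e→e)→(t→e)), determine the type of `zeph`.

(t→((e→e)→(t→e)))

[vask zeph] must have type ((e→e)→(t→e)). The sister vask has type t; that is not a function onto ((e→e)→(t→e)), so zeph must be the functor, of type (t→((e→e)→(t→e))).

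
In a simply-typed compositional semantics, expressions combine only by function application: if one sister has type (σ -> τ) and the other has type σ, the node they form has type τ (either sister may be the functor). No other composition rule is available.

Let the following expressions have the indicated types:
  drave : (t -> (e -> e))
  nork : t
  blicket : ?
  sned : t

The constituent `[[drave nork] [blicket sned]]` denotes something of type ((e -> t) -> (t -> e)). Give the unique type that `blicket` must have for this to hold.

(t -> ((e -> e) -> ((e -> t) -> (t -> e))))

[[drave nork] [blicket sned]] must have type ((e -> t) -> (t -> e)). The sister [drave nork] has type (e -> e); that is not a function onto ((e -> t) -> (t -> e)), so [blicket sned] must be the functor, of type ((e -> e) -> ((e -> t) -> (t -> e))).
[blicket sned] must have type ((e -> e) -> ((e -> t) -> (t -> e))). The sister sned has type t; that is not a function onto ((e -> e) -> ((e -> t) -> (t -> e))), so blicket must be the functor, of type (t -> ((e -> e) -> ((e -> t) -> (t -> e)))).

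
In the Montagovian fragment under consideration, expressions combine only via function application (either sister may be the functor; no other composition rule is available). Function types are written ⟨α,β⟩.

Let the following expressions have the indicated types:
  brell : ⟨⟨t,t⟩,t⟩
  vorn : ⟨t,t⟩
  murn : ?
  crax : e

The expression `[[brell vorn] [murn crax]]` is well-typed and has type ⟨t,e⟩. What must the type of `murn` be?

[[brell vorn] [murn crax]] must have type ⟨t,e⟩. The sister [brell vorn] has type t; that is not a function onto ⟨t,e⟩, so [murn crax] must be the functor, of type ⟨t,⟨t,e⟩⟩.
[murn crax] must have type ⟨t,⟨t,e⟩⟩. The sister crax has type e; that is not a function onto ⟨t,⟨t,e⟩⟩, so murn must be the functor, of type ⟨e,⟨t,⟨t,e⟩⟩⟩.

⟨e,⟨t,⟨t,e⟩⟩⟩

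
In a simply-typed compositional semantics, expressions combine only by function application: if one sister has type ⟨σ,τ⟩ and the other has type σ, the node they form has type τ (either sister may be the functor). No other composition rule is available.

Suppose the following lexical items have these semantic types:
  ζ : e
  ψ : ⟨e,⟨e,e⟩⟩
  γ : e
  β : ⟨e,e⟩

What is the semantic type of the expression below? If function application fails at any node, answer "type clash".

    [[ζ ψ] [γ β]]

[ζ ψ]: ψ is ⟨e,⟨e,e⟩⟩, ζ is e; result ⟨e,e⟩.
[γ β]: β is ⟨e,e⟩, γ is e; result e.
[[ζ ψ] [γ β]]: [ζ ψ] is ⟨e,e⟩, [γ β] is e; result e.

e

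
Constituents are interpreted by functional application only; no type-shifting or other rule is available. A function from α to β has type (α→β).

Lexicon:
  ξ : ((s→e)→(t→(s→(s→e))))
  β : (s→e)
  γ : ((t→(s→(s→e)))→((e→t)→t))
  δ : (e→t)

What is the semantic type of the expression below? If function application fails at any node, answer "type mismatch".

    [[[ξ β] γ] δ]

[ξ β]: functor ξ : ((s→e)→(t→(s→(s→e)))), argument β : (s→e); result (t→(s→(s→e))).
[[ξ β] γ]: functor γ : ((t→(s→(s→e)))→((e→t)→t)), argument [ξ β] : (t→(s→(s→e))); result ((e→t)→t).
[[[ξ β] γ] δ]: functor [[ξ β] γ] : ((e→t)→t), argument δ : (e→t); result t.

t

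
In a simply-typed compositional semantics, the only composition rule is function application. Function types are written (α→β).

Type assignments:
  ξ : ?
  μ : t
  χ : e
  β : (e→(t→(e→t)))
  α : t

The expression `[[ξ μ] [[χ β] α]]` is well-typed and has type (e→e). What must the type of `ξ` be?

(t→((e→t)→(e→e)))

[[ξ μ] [[χ β] α]] must have type (e→e). The sister [[χ β] α] has type (e→t); that is not a function onto (e→e), so [ξ μ] must be the functor, of type ((e→t)→(e→e)).
[ξ μ] must have type ((e→t)→(e→e)). The sister μ has type t; that is not a function onto ((e→t)→(e→e)), so ξ must be the functor, of type (t→((e→t)→(e→e))).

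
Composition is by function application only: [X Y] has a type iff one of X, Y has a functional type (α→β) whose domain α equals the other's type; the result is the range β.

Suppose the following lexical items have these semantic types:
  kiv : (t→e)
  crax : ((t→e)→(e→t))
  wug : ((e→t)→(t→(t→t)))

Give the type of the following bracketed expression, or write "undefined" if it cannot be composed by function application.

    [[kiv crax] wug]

[kiv crax]: crax is ((t→e)→(e→t)), kiv is (t→e); result (e→t).
[[kiv crax] wug]: wug is ((e→t)→(t→(t→t))), [kiv crax] is (e→t); result (t→(t→t)).

(t→(t→t))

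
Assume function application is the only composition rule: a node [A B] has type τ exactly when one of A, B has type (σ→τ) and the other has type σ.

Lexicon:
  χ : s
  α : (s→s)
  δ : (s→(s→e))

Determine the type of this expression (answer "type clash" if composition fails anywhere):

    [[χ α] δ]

(s→e)

At [χ α], α : (s→s) takes χ : s, giving s.
At [[χ α] δ], δ : (s→(s→e)) takes [χ α] : s, giving (s→e).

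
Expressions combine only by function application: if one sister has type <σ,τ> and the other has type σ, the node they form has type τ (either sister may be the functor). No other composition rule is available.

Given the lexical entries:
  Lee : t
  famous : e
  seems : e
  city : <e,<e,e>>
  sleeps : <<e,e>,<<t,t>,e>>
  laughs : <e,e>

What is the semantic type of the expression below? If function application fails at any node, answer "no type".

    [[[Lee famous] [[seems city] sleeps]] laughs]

At [Lee famous]: neither t nor e can take the other as argument; the node is ill-typed.

no type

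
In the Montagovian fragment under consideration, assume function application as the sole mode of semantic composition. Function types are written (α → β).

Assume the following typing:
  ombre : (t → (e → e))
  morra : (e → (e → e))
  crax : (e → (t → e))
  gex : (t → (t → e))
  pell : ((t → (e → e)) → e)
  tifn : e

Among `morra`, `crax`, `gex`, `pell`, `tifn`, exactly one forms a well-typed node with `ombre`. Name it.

pell

morra : (e → (e → e)) — ombre needs t; morra needs e; neither fits.
crax : (e → (t → e)) — ombre needs t; crax needs e; neither fits.
gex : (t → (t → e)) — ombre needs t; gex needs t; neither fits.
pell — combines: pell : ((t → (e → e)) → e) takes ombre : (t → (e → e)) as argument, giving e.
tifn : e — ombre needs t; tifn needs nothing (atomic); neither fits.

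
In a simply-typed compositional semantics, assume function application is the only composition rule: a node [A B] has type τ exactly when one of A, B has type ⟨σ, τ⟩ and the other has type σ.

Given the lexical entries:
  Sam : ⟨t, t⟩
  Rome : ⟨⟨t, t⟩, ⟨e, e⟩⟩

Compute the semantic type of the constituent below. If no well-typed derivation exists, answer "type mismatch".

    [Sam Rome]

⟨e, e⟩

At [Sam Rome], Rome : ⟨⟨t, t⟩, ⟨e, e⟩⟩ takes Sam : ⟨t, t⟩, giving ⟨e, e⟩.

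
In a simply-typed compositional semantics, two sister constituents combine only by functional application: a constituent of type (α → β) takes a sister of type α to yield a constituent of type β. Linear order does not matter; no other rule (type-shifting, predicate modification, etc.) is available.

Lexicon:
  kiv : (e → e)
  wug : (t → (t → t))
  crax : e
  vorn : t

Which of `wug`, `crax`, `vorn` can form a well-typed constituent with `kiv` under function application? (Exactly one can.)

crax

wug : (t → (t → t)) — no; kiv wants e, and wug wants t.
crax — combines: kiv : (e → e) takes crax : e as argument, giving e.
vorn : t — no; kiv wants e, and vorn wants nothing (atomic).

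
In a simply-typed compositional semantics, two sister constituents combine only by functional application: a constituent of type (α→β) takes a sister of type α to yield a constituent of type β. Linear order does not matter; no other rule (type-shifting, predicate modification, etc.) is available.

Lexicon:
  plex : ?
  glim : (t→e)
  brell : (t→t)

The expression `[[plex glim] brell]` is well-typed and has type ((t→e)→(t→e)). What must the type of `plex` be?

At [[plex glim] brell] (required: ((t→e)→(t→e))): brell is (t→t), which is not a function with range ((t→e)→(t→e)); hence [plex glim] is the functor — type ((t→t)→((t→e)→(t→e))).
At [plex glim] (required: ((t→t)→((t→e)→(t→e)))): glim is (t→e), which is not a function with range ((t→t)→((t→e)→(t→e))); hence plex is the functor — type ((t→e)→((t→t)→((t→e)→(t→e)))).

((t→e)→((t→t)→((t→e)→(t→e))))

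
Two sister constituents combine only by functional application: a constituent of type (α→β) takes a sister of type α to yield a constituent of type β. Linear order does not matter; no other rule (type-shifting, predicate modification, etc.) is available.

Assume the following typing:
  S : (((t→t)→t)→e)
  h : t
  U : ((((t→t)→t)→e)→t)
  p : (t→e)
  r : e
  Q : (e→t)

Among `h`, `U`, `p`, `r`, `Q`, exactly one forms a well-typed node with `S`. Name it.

h : t — S needs ((t→t)→t); h needs nothing (atomic); neither fits.
U — combines: U : ((((t→t)→t)→e)→t) takes S : (((t→t)→t)→e) as argument, giving t.
p : (t→e) — S needs ((t→t)→t); p needs t; neither fits.
r : e — S needs ((t→t)→t); r needs nothing (atomic); neither fits.
Q : (e→t) — S needs ((t→t)→t); Q needs e; neither fits.

U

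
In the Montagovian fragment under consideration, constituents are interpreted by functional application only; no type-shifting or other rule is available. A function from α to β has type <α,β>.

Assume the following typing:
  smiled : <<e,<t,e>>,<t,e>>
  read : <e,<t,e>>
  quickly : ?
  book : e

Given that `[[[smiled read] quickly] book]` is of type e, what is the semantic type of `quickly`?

[[[smiled read] quickly] book] is required to be e. book : e cannot yield e as functor, so [[smiled read] quickly] : <e,e>.
[[smiled read] quickly] is required to be <e,e>. [smiled read] : <t,e> cannot yield <e,e> as functor, so quickly : <<t,e>,<e,e>>.

<<t,e>,<e,e>>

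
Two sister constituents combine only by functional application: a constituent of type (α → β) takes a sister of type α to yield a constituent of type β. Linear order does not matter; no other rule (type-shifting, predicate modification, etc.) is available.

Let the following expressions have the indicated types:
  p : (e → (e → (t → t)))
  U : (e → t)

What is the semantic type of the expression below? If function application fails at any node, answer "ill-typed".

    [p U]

ill-typed

[p U]: (e → (e → (t → t))) with (e → t) — neither is a function whose domain matches the other; composition fails here.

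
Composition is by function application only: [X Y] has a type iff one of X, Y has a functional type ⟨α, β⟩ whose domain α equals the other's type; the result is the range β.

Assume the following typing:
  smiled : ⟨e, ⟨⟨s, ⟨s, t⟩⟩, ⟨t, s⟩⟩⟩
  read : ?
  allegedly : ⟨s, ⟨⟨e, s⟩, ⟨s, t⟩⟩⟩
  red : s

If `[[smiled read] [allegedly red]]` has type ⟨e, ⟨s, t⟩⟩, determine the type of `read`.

⟨⟨e, ⟨⟨s, ⟨s, t⟩⟩, ⟨t, s⟩⟩⟩, ⟨⟨⟨e, s⟩, ⟨s, t⟩⟩, ⟨e, ⟨s, t⟩⟩⟩⟩

For [[smiled read] [allegedly red]] to have type ⟨e, ⟨s, t⟩⟩ with [allegedly red] of type ⟨⟨e, s⟩, ⟨s, t⟩⟩, [smiled read] must be the function: [smiled read] : ⟨⟨⟨e, s⟩, ⟨s, t⟩⟩, ⟨e, ⟨s, t⟩⟩⟩.
For [smiled read] to have type ⟨⟨⟨e, s⟩, ⟨s, t⟩⟩, ⟨e, ⟨s, t⟩⟩⟩ with smiled of type ⟨e, ⟨⟨s, ⟨s, t⟩⟩, ⟨t, s⟩⟩⟩, read must be the function: read : ⟨⟨e, ⟨⟨s, ⟨s, t⟩⟩, ⟨t, s⟩⟩⟩, ⟨⟨⟨e, s⟩, ⟨s, t⟩⟩, ⟨e, ⟨s, t⟩⟩⟩⟩.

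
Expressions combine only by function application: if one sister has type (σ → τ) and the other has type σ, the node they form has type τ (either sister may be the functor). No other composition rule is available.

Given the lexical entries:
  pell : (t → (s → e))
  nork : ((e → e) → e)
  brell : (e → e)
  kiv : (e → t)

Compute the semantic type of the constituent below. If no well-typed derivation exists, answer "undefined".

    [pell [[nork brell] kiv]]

(s → e)

[nork brell]: ((e → e) → e) applied to (e → e) yields e.
[[nork brell] kiv]: (e → t) applied to e yields t.
[pell [[nork brell] kiv]]: (t → (s → e)) applied to t yields (s → e).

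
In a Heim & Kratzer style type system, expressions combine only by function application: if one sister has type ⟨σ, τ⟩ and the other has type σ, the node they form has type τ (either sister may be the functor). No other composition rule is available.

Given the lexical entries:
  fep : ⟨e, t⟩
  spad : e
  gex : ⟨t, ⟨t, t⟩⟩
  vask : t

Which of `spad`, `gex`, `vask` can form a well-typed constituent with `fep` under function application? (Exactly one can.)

spad — combines: fep : ⟨e, t⟩ takes spad : e as argument, giving t.
gex : ⟨t, ⟨t, t⟩⟩ — no; fep wants e, and gex wants t.
vask : t — no; fep wants e, and vask wants nothing (atomic).

spad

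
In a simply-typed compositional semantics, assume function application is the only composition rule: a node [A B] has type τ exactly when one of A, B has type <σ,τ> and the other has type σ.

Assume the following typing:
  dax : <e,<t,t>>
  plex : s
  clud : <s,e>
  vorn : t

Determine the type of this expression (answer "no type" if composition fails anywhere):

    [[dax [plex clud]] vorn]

[plex clud]: <s,e> applied to s yields e.
[dax [plex clud]]: <e,<t,t>> applied to e yields <t,t>.
[[dax [plex clud]] vorn]: <t,t> applied to t yields t.

t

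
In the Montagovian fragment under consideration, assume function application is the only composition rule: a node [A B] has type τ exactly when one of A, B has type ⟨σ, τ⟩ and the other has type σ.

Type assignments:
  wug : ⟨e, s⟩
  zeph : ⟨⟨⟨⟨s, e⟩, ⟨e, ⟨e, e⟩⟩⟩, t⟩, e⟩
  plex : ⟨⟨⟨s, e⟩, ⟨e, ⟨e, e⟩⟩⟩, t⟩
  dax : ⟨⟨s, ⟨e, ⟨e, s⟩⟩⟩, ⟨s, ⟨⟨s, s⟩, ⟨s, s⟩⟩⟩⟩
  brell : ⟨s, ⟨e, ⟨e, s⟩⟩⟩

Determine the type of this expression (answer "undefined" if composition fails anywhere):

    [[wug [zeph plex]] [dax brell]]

⟨⟨s, s⟩, ⟨s, s⟩⟩

[zeph plex]: zeph is ⟨⟨⟨⟨s, e⟩, ⟨e, ⟨e, e⟩⟩⟩, t⟩, e⟩, plex is ⟨⟨⟨s, e⟩, ⟨e, ⟨e, e⟩⟩⟩, t⟩; result e.
[wug [zeph plex]]: wug is ⟨e, s⟩, [zeph plex] is e; result s.
[dax brell]: dax is ⟨⟨s, ⟨e, ⟨e, s⟩⟩⟩, ⟨s, ⟨⟨s, s⟩, ⟨s, s⟩⟩⟩⟩, brell is ⟨s, ⟨e, ⟨e, s⟩⟩⟩; result ⟨s, ⟨⟨s, s⟩, ⟨s, s⟩⟩⟩.
[[wug [zeph plex]] [dax brell]]: [dax brell] is ⟨s, ⟨⟨s, s⟩, ⟨s, s⟩⟩⟩, [wug [zeph plex]] is s; result ⟨⟨s, s⟩, ⟨s, s⟩⟩.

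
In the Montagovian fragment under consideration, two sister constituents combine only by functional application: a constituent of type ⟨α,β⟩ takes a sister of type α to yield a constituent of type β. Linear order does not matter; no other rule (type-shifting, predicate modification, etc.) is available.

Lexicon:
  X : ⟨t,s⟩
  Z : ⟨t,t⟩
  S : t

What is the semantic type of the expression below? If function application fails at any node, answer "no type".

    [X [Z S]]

[Z S]: ⟨t,t⟩ applied to t yields t.
[X [Z S]]: ⟨t,s⟩ applied to t yields s.

s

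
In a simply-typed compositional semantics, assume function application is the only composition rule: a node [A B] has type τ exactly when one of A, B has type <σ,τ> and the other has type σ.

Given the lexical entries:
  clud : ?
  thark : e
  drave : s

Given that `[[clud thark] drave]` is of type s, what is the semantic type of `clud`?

At [[clud thark] drave] (required: s): drave is s, which is not a function with range s; hence [clud thark] is the functor — type <s,s>.
At [clud thark] (required: <s,s>): thark is e, which is not a function with range <s,s>; hence clud is the functor — type <e,<s,s>>.

<e,<s,s>>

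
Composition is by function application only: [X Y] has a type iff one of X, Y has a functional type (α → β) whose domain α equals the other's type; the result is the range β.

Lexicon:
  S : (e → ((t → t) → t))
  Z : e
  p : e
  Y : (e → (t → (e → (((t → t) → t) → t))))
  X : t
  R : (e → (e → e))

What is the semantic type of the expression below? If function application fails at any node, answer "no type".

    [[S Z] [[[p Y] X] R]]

At [S Z], S : (e → ((t → t) → t)) takes Z : e, giving ((t → t) → t).
At [p Y], Y : (e → (t → (e → (((t → t) → t) → t)))) takes p : e, giving (t → (e → (((t → t) → t) → t))).
At [[p Y] X], [p Y] : (t → (e → (((t → t) → t) → t))) takes X : t, giving (e → (((t → t) → t) → t)).
[[[p Y] X] R]: (e → (((t → t) → t) → t)) with (e → (e → e)) — neither is a function whose domain matches the other; composition fails here.

no type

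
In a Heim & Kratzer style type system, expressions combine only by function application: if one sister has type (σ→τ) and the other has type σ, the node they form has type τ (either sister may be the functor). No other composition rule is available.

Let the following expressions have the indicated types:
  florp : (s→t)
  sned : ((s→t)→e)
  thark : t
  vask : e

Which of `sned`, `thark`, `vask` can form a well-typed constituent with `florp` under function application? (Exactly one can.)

sned

sned — combines: sned : ((s→t)→e) takes florp : (s→t) as argument, giving e.
thark : t — no; florp wants s, and thark wants nothing (atomic).
vask : e — no; florp wants s, and vask wants nothing (atomic).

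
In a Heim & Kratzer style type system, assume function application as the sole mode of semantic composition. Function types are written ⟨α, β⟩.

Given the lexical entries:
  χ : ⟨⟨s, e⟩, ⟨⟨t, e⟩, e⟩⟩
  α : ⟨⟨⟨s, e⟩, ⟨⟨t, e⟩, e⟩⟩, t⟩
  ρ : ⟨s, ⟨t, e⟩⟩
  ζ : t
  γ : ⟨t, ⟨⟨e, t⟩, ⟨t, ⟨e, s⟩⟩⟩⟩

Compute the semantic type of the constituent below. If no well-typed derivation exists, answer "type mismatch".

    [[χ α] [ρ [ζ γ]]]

type mismatch

[χ α] — α of type ⟨⟨⟨s, e⟩, ⟨⟨t, e⟩, e⟩⟩, t⟩ combines with χ of type ⟨⟨s, e⟩, ⟨⟨t, e⟩, e⟩⟩: type t.
[ζ γ] — γ of type ⟨t, ⟨⟨e, t⟩, ⟨t, ⟨e, s⟩⟩⟩⟩ combines with ζ of type t: type ⟨⟨e, t⟩, ⟨t, ⟨e, s⟩⟩⟩.
[ρ [ζ γ]]: ⟨s, ⟨t, e⟩⟩ and ⟨⟨e, t⟩, ⟨t, ⟨e, s⟩⟩⟩ cannot combine by function application — type clash.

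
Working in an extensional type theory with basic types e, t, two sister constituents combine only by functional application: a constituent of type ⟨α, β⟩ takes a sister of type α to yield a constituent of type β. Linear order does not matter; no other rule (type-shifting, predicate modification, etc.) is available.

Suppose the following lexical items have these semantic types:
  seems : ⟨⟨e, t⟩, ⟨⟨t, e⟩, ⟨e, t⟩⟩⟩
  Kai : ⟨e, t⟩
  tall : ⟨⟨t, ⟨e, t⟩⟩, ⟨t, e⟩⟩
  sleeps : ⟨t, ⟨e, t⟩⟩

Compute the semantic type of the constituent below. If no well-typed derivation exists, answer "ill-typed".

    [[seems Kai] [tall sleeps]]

⟨e, t⟩

At [seems Kai], seems : ⟨⟨e, t⟩, ⟨⟨t, e⟩, ⟨e, t⟩⟩⟩ takes Kai : ⟨e, t⟩, giving ⟨⟨t, e⟩, ⟨e, t⟩⟩.
At [tall sleeps], tall : ⟨⟨t, ⟨e, t⟩⟩, ⟨t, e⟩⟩ takes sleeps : ⟨t, ⟨e, t⟩⟩, giving ⟨t, e⟩.
At [[seems Kai] [tall sleeps]], [seems Kai] : ⟨⟨t, e⟩, ⟨e, t⟩⟩ takes [tall sleeps] : ⟨t, e⟩, giving ⟨e, t⟩.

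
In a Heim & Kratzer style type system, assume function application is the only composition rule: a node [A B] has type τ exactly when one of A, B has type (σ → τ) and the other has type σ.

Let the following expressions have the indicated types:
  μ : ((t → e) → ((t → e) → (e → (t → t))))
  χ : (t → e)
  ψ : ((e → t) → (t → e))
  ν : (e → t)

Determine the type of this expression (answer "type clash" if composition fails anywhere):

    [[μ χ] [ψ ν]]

[μ χ]: functor μ : ((t → e) → ((t → e) → (e → (t → t)))), argument χ : (t → e); result ((t → e) → (e → (t → t))).
[ψ ν]: functor ψ : ((e → t) → (t → e)), argument ν : (e → t); result (t → e).
[[μ χ] [ψ ν]]: functor [μ χ] : ((t → e) → (e → (t → t))), argument [ψ ν] : (t → e); result (e → (t → t)).

(e → (t → t))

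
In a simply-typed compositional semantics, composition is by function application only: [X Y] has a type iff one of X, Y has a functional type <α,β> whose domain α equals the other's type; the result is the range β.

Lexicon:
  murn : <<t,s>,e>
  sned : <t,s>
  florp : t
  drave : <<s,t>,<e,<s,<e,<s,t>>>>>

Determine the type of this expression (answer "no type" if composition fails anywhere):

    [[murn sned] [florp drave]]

no type

[murn sned]: functor murn : <<t,s>,e>, argument sned : <t,s>; result e.
At [florp drave]: neither t nor <<s,t>,<e,<s,<e,<s,t>>>>> can take the other as argument; the node is ill-typed.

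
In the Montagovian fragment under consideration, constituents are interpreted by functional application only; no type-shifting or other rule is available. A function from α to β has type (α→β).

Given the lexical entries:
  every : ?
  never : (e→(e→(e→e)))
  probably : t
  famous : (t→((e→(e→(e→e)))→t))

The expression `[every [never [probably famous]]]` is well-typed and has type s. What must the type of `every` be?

(t→s)

For [every [never [probably famous]]] to have type s with [never [probably famous]] of type t, every must be the function: every : (t→s).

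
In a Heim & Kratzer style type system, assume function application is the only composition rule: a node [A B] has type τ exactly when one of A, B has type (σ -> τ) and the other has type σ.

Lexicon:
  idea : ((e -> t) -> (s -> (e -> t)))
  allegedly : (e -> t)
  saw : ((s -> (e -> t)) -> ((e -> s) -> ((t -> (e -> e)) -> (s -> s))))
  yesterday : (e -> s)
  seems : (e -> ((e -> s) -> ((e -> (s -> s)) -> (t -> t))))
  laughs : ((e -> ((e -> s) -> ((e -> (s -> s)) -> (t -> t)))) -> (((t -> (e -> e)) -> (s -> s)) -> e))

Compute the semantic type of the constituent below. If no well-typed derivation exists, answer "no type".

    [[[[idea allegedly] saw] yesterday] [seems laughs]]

e

[idea allegedly]: functor idea : ((e -> t) -> (s -> (e -> t))), argument allegedly : (e -> t); result (s -> (e -> t)).
[[idea allegedly] saw]: functor saw : ((s -> (e -> t)) -> ((e -> s) -> ((t -> (e -> e)) -> (s -> s)))), argument [idea allegedly] : (s -> (e -> t)); result ((e -> s) -> ((t -> (e -> e)) -> (s -> s))).
[[[idea allegedly] saw] yesterday]: functor [[idea allegedly] saw] : ((e -> s) -> ((t -> (e -> e)) -> (s -> s))), argument yesterday : (e -> s); result ((t -> (e -> e)) -> (s -> s)).
[seems laughs]: functor laughs : ((e -> ((e -> s) -> ((e -> (s -> s)) -> (t -> t)))) -> (((t -> (e -> e)) -> (s -> s)) -> e)), argument seems : (e -> ((e -> s) -> ((e -> (s -> s)) -> (t -> t)))); result (((t -> (e -> e)) -> (s -> s)) -> e).
[[[[idea allegedly] saw] yesterday] [seems laughs]]: functor [seems laughs] : (((t -> (e -> e)) -> (s -> s)) -> e), argument [[[idea allegedly] saw] yesterday] : ((t -> (e -> e)) -> (s -> s)); result e.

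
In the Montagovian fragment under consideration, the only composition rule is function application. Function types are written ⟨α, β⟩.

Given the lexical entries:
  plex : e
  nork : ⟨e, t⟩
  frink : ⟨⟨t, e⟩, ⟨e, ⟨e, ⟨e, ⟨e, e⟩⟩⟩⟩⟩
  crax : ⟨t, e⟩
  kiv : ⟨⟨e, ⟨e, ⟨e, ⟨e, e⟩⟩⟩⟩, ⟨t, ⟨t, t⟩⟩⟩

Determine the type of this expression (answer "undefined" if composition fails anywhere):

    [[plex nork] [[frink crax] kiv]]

At [plex nork], nork : ⟨e, t⟩ takes plex : e, giving t.
At [frink crax], frink : ⟨⟨t, e⟩, ⟨e, ⟨e, ⟨e, ⟨e, e⟩⟩⟩⟩⟩ takes crax : ⟨t, e⟩, giving ⟨e, ⟨e, ⟨e, ⟨e, e⟩⟩⟩⟩.
At [[frink crax] kiv], kiv : ⟨⟨e, ⟨e, ⟨e, ⟨e, e⟩⟩⟩⟩, ⟨t, ⟨t, t⟩⟩⟩ takes [frink crax] : ⟨e, ⟨e, ⟨e, ⟨e, e⟩⟩⟩⟩, giving ⟨t, ⟨t, t⟩⟩.
At [[plex nork] [[frink crax] kiv]], [[frink crax] kiv] : ⟨t, ⟨t, t⟩⟩ takes [plex nork] : t, giving ⟨t, t⟩.

⟨t, t⟩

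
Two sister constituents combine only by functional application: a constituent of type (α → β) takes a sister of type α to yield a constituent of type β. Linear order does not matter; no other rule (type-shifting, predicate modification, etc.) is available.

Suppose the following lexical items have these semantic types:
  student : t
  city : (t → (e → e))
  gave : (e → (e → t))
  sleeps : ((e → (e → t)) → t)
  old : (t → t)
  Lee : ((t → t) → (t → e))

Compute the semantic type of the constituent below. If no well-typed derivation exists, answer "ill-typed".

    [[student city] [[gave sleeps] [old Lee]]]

e

At [student city], city : (t → (e → e)) takes student : t, giving (e → e).
At [gave sleeps], sleeps : ((e → (e → t)) → t) takes gave : (e → (e → t)), giving t.
At [old Lee], Lee : ((t → t) → (t → e)) takes old : (t → t), giving (t → e).
At [[gave sleeps] [old Lee]], [old Lee] : (t → e) takes [gave sleeps] : t, giving e.
At [[student city] [[gave sleeps] [old Lee]]], [student city] : (e → e) takes [[gave sleeps] [old Lee]] : e, giving e.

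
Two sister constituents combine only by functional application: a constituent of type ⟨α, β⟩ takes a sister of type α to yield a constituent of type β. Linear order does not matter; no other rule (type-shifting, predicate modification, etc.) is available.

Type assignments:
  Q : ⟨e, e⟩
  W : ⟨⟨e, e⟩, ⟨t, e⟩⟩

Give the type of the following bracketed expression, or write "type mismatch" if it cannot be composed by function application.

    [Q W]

⟨t, e⟩

[Q W]: ⟨⟨e, e⟩, ⟨t, e⟩⟩ applied to ⟨e, e⟩ yields ⟨t, e⟩.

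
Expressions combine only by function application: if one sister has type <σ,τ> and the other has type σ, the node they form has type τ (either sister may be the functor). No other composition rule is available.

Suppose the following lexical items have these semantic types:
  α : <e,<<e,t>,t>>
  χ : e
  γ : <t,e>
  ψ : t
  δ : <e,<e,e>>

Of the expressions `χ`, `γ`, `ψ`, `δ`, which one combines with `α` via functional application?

χ

χ — combines: α : <e,<<e,t>,t>> takes χ : e as argument, giving <<e,t>,t>.
γ : <t,e> — α needs e; γ needs t; neither fits.
ψ : t — α needs e; ψ needs nothing (atomic); neither fits.
δ : <e,<e,e>> — α needs e; δ needs e; neither fits.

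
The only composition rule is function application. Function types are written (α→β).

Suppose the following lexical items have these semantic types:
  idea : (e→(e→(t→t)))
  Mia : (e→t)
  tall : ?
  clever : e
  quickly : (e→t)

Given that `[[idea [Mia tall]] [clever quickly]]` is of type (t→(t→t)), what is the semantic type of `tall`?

[[idea [Mia tall]] [clever quickly]] is required to be (t→(t→t)). [clever quickly] : t cannot yield (t→(t→t)) as functor, so [idea [Mia tall]] : (t→(t→(t→t))).
[idea [Mia tall]] is required to be (t→(t→(t→t))). idea : (e→(e→(t→t))) cannot yield (t→(t→(t→t))) as functor, so [Mia tall] : ((e→(e→(t→t)))→(t→(t→(t→t)))).
[Mia tall] is required to be ((e→(e→(t→t)))→(t→(t→(t→t)))). Mia : (e→t) cannot yield ((e→(e→(t→t)))→(t→(t→(t→t)))) as functor, so tall : ((e→t)→((e→(e→(t→t)))→(t→(t→(t→t))))).

((e→t)→((e→(e→(t→t)))→(t→(t→(t→t)))))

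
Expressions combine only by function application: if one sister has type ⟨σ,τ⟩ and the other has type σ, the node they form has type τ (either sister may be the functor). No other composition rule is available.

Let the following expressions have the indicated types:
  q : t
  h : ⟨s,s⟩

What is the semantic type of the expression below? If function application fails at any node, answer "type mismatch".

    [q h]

type mismatch

[q h]: t and ⟨s,s⟩ cannot combine by function application — type clash.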